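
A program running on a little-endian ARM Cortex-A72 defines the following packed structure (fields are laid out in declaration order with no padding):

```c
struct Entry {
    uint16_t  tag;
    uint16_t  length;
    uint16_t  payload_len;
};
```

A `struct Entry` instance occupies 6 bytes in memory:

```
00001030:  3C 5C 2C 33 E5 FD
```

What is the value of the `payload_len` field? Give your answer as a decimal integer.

`payload_len` follows `tag` (2 B), `length` (2 B), so it starts at offset 2 + 2 = 4 and occupies 2 bytes.
Bytes at offsets 4..5: E5 FD.
Little-endian: lowest address holds the least-significant byte.
Reassemble most-significant byte first: FD E5 → 0xFDE5.
0xFDE5 = 64997.

64997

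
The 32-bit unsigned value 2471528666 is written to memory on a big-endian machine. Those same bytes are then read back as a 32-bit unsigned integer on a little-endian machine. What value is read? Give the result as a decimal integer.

2471528666 in 32-bit hexadecimal is 0x935088DA.
Stored big-endian, the bytes at ascending addresses are 93 50 88 DA.
Read back as little-endian, the first byte is least significant, giving 0xDA885093.
0xDA885093 = 3666366611.

3666366611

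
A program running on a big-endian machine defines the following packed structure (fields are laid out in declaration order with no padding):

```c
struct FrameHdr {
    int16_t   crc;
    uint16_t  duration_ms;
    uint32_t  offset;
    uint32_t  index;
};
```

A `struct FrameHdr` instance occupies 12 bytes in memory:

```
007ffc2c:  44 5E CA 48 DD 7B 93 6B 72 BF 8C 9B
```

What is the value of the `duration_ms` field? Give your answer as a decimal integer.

51784

`duration_ms` follows `crc` (2 bytes), so it starts at byte offset 2 and occupies 2 bytes.
Bytes at offsets 2..3: CA 48.
Big-endian stores the most-significant byte at the lowest address.
The bytes are already most-significant first: 0xCA48.
0xCA48 = 51784.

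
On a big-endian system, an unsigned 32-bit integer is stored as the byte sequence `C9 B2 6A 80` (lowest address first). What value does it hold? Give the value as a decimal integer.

Big-endian stores the most-significant byte at the lowest address.
The bytes are already most-significant first: 0xC9B26A80.
0xC9B26A80 = 3383913088.

3383913088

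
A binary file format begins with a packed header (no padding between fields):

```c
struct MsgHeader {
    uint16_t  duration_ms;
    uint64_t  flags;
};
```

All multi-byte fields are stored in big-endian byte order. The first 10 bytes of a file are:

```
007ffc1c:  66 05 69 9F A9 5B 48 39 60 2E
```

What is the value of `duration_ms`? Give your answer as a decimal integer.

`duration_ms` is the first field, at byte offset 0, occupying 2 bytes.
Bytes at offsets 0..1: 66 05.
In big-endian order the high byte comes first in memory.
The bytes are already most-significant first: 0x6605.
0x6605 = 26117.

26117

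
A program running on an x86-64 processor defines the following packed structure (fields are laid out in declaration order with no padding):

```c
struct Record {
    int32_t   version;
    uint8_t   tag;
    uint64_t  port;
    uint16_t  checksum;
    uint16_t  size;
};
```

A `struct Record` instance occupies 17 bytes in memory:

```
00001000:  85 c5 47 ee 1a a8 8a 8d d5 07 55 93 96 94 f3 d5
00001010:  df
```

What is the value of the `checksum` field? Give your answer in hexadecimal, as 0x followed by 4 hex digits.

0xF394

`checksum` follows `version` (4 B), `tag` (1 B), `port` (8 B), so it starts at offset 4 + 1 + 8 = 13 and occupies 2 bytes.
Bytes at offsets 13..14: 94 F3.
Little-endian stores the least-significant byte at the lowest address.
Reassemble most-significant byte first: F3 94 → 0xF394.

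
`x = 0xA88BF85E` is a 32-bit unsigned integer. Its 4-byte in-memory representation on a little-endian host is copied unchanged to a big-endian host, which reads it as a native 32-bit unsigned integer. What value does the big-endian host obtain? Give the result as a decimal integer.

Stored little-endian, the bytes at ascending addresses are 5E F8 8B A8.
Read back as big-endian, the last byte is least significant, giving 0x5EF88BA8.
0x5EF88BA8 = 1593346984.

1593346984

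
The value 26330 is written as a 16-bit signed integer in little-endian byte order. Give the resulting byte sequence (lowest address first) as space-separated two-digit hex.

DA 66

26330 in hexadecimal, padded to 16 bits, is 0x66DA.
Split into bytes (most-significant first): 66 DA.
In little-endian order the low byte comes first in memory.
So at ascending addresses the bytes are DA 66.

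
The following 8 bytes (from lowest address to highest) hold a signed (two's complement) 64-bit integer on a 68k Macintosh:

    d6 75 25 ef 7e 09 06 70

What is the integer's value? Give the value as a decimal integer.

-2993444666775894416

Big-endian: lowest address holds the most-significant byte.
The bytes are already most-significant first: 0xD67525EF7E090670.
Top bit is set, so as a signed 64-bit value this is 0xD67525EF7E090670 − 2^64 = -2993444666775894416.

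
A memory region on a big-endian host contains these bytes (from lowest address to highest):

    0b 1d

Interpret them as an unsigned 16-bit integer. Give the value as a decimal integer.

2845

Big-endian: lowest address holds the most-significant byte.
The bytes are already most-significant first: 0x0B1D.
0x0B1D = 2845.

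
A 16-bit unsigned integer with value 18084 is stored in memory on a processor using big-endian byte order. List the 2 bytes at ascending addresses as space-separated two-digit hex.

18084 in hexadecimal, padded to 16 bits, is 0x46A4.
Split into bytes (most-significant first): 46 A4.
Big-endian: lowest address holds the most-significant byte.
So the memory order matches the most-significant-first order: 46 A4.

46 A4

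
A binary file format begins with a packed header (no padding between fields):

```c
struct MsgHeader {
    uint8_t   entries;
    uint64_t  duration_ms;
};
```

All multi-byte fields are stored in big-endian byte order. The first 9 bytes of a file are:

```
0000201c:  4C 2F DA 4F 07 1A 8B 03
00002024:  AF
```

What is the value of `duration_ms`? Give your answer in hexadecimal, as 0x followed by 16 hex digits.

0x2FDA4F071A8B03AF

`duration_ms` follows `entries` (1 byte), so it starts at byte offset 1 and occupies 8 bytes.
Bytes at offsets 1..8: 2F DA 4F 07 1A 8B 03 AF.
In big-endian order the high byte comes first in memory.
The bytes are already most-significant first: 0x2FDA4F071A8B03AF.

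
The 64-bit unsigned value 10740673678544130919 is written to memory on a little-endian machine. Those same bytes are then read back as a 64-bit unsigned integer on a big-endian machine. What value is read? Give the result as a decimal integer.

7481326544766963349

10740673678544130919 in 64-bit hexadecimal is 0x950E89CDDA02D367.
Stored little-endian, the bytes at ascending addresses are 67 D3 02 DA CD 89 0E 95.
Read back as big-endian, the last byte is least significant, giving 0x67D302DACD890E95.
0x67D302DACD890E95 = 7481326544766963349.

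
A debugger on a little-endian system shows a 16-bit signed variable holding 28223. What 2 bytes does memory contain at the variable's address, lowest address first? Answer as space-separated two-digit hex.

28223 in hexadecimal, padded to 16 bits, is 0x6E3F.
Split into bytes (most-significant first): 6E 3F.
Little-endian stores the least-significant byte at the lowest address.
So at ascending addresses the bytes are 3F 6E.

3F 6E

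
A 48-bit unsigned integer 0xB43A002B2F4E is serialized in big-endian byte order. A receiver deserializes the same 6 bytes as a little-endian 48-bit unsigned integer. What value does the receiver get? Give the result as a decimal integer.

Stored big-endian, the bytes at ascending addresses are B4 3A 00 2B 2F 4E.
Read back as little-endian, the first byte is least significant, giving 0x4E2F2B003AB4.
0x4E2F2B003AB4 = 85964491864756.

85964491864756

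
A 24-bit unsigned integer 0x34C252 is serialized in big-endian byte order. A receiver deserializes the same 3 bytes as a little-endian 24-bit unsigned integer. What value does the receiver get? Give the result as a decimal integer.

5423668

Stored big-endian, the bytes at ascending addresses are 34 C2 52.
Read back as little-endian, the first byte is least significant, giving 0x52C234.
0x52C234 = 5423668.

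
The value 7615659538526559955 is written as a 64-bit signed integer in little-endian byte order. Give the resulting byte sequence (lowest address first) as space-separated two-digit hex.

D3 DE 30 34 00 42 B0 69

7615659538526559955 in hexadecimal, padded to 64 bits, is 0x69B042003430DED3.
Split into bytes (most-significant first): 69 B0 42 00 34 30 DE D3.
Little-endian stores the least-significant byte at the lowest address.
So at ascending addresses the bytes are D3 DE 30 34 00 42 B0 69.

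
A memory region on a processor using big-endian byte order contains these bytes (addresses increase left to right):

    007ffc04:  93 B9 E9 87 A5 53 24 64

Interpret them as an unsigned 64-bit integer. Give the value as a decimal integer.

Big-endian: lowest address holds the most-significant byte.
The bytes are already most-significant first: 0x93B9E987A5532464.
0x93B9E987A5532464 = 10644795963070424164.

10644795963070424164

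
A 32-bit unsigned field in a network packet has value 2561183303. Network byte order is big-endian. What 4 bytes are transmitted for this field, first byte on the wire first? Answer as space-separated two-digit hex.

98 A8 8E 47

2561183303 in hexadecimal, padded to 32 bits, is 0x98A88E47.
Split into bytes (most-significant first): 98 A8 8E 47.
In big-endian order the high byte comes first in memory.
So the memory order matches the most-significant-first order: 98 A8 8E 47.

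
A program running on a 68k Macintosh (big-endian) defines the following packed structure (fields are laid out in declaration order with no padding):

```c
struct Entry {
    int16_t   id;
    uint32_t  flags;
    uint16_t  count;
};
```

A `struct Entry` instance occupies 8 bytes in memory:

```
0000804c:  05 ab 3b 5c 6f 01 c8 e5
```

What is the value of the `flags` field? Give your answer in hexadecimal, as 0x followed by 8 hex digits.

0x3B5C6F01

`flags` follows `id` (2 bytes), so it starts at byte offset 2 and occupies 4 bytes.
Bytes at offsets 2..5: 3B 5C 6F 01.
Big-endian: lowest address holds the most-significant byte.
The bytes are already most-significant first: 0x3B5C6F01.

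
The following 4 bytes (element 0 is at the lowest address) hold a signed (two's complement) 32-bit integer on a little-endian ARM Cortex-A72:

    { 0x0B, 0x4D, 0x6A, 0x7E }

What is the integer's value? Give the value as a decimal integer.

Little-endian stores the least-significant byte at the lowest address.
Reassemble most-significant byte first: 7E 6A 4D 0B → 0x7E6A4D0B.
0x7E6A4D0B = 2120895755.

2120895755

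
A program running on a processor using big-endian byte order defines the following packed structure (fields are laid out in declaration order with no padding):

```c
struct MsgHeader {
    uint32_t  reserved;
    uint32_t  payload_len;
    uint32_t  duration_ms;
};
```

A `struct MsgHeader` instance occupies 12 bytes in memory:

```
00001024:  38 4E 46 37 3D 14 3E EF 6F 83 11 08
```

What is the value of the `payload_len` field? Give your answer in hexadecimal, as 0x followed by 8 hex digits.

0x3D143EEF

`payload_len` follows `reserved` (4 bytes), so it starts at byte offset 4 and occupies 4 bytes.
Bytes at offsets 4..7: 3D 14 3E EF.
In big-endian order the high byte comes first in memory.
The bytes are already most-significant first: 0x3D143EEF.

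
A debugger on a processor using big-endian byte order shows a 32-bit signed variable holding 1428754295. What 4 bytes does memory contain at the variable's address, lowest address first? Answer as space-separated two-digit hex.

55 29 0F 77

1428754295 in hexadecimal, padded to 32 bits, is 0x55290F77.
Split into bytes (most-significant first): 55 29 0F 77.
Big-endian stores the most-significant byte at the lowest address.
So the memory order matches the most-significant-first order: 55 29 0F 77.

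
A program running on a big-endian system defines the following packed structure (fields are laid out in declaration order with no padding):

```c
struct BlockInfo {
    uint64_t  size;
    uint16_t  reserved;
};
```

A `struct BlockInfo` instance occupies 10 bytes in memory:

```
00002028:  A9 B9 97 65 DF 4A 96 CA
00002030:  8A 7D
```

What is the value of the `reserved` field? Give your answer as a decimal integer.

`reserved` follows `size` (8 bytes), so it starts at byte offset 8 and occupies 2 bytes.
Bytes at offsets 8..9: 8A 7D.
Big-endian: lowest address holds the most-significant byte.
The bytes are already most-significant first: 0x8A7D.
0x8A7D = 35453.

35453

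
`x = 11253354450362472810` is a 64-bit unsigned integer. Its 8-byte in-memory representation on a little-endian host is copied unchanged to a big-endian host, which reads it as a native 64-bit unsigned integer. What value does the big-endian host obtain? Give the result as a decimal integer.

11253354450362472810 in 64-bit hexadecimal is 0x9C2BF23FF16A996A.
Stored little-endian, the bytes at ascending addresses are 6A 99 6A F1 3F F2 2B 9C.
Read back as big-endian, the last byte is least significant, giving 0x6A996AF13FF22B9C.
0x6A996AF13FF22B9C = 7681288223849589660.

7681288223849589660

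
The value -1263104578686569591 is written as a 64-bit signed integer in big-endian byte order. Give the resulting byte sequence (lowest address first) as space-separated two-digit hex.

EE 78 8D 13 F1 37 B3 89

Two's complement of -1263104578686569591 in 64 bits: 1263104578686569591 = 0x118772EC0EC84C77; invert → 0xEE788D13F137B388; add 1 → 0xEE788D13F137B389.
Split into bytes (most-significant first): EE 78 8D 13 F1 37 B3 89.
Big-endian stores the most-significant byte at the lowest address.
So the memory order matches the most-significant-first order: EE 78 8D 13 F1 37 B3 89.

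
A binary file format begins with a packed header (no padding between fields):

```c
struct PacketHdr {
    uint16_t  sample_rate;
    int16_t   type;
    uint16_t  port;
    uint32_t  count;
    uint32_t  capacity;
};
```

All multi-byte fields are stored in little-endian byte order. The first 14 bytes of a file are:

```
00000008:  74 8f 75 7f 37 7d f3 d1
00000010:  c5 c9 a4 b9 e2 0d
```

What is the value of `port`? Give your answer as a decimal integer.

`port` follows `sample_rate` (2 B), `type` (2 B), so it starts at offset 2 + 2 = 4 and occupies 2 bytes.
Bytes at offsets 4..5: 37 7D.
Little-endian stores the least-significant byte at the lowest address.
Reassemble most-significant byte first: 7D 37 → 0x7D37.
0x7D37 = 32055.

32055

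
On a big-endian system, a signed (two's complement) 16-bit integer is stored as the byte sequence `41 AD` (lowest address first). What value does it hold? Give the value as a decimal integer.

In big-endian order the high byte comes first in memory.
The bytes are already most-significant first: 0x41AD.
0x41AD = 16813.

16813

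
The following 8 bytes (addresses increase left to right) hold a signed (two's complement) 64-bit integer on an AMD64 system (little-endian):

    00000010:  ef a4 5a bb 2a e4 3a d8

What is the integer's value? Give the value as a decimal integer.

-2865727340684860177

In little-endian order the low byte comes first in memory.
Reassemble most-significant byte first: D8 3A E4 2A BB 5A A4 EF → 0xD83AE42ABB5AA4EF.
Top bit is set, so as a signed 64-bit value this is 0xD83AE42ABB5AA4EF − 2^64 = -2865727340684860177.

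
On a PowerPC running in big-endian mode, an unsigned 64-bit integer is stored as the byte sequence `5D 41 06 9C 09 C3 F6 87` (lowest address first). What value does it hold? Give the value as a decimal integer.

Big-endian stores the most-significant byte at the lowest address.
The bytes are already most-significant first: 0x5D41069C09C3F687.
0x5D41069C09C3F687 = 6719659386261993095.

6719659386261993095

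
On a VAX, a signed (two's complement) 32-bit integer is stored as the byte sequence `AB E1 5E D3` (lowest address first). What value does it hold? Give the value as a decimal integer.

-748756565

Little-endian stores the least-significant byte at the lowest address.
Reassemble most-significant byte first: D3 5E E1 AB → 0xD35EE1AB.
Top bit is set, so as a signed 32-bit value this is 0xD35EE1AB − 2^32 = -748756565.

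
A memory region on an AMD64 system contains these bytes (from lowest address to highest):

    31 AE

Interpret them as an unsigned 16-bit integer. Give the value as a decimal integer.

44593

Little-endian: lowest address holds the least-significant byte.
Reassemble most-significant byte first: AE 31 → 0xAE31.
0xAE31 = 44593.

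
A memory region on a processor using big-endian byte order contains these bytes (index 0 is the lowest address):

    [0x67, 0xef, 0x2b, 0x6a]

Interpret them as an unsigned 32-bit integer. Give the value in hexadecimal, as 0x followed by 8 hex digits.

0x67EF2B6A

Big-endian stores the most-significant byte at the lowest address.
The bytes are already most-significant first: 0x67EF2B6A.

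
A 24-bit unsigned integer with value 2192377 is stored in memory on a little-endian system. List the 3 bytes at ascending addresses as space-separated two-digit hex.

2192377 in hexadecimal, padded to 24 bits, is 0x2173F9.
Split into bytes (most-significant first): 21 73 F9.
Little-endian stores the least-significant byte at the lowest address.
So at ascending addresses the bytes are F9 73 21.

F9 73 21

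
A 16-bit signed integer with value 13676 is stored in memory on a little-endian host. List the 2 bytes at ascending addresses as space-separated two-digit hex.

13676 in hexadecimal, padded to 16 bits, is 0x356C.
Split into bytes (most-significant first): 35 6C.
Little-endian stores the least-significant byte at the lowest address.
So at ascending addresses the bytes are 6C 35.

6C 35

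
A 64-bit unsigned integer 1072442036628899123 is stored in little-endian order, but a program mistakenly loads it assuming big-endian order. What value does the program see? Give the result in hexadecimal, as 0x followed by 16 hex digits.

0x334576AB5914E20E

1072442036628899123 in 64-bit hexadecimal is 0x0EE21459AB764533.
Stored little-endian, the bytes at ascending addresses are 33 45 76 AB 59 14 E2 0E.
Read back as big-endian, the last byte is least significant, giving 0x334576AB5914E20E.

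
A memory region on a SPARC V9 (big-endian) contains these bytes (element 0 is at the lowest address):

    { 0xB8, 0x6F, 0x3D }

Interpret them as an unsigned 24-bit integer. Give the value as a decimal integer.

12087101

Big-endian: lowest address holds the most-significant byte.
The bytes are already most-significant first: 0xB86F3D.
0xB86F3D = 12087101.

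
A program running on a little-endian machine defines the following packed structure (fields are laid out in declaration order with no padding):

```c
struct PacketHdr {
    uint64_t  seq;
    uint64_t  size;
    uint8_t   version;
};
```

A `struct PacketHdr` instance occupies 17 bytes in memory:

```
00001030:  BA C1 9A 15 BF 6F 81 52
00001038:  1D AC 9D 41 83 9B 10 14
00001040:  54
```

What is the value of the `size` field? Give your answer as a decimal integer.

`size` follows `seq` (8 bytes), so it starts at byte offset 8 and occupies 8 bytes.
Bytes at offsets 8..15: 1D AC 9D 41 83 9B 10 14.
In little-endian order the low byte comes first in memory.
Reassemble most-significant byte first: 14 10 9B 83 41 9D AC 1D → 0x14109B83419DAC1D.
0x14109B83419DAC1D = 1445826468429802525.

1445826468429802525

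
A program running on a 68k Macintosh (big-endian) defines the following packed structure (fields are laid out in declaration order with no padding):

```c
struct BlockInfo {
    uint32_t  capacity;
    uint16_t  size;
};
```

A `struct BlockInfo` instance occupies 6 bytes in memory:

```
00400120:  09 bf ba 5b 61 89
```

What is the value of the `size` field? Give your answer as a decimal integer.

`size` follows `capacity` (4 bytes), so it starts at byte offset 4 and occupies 2 bytes.
Bytes at offsets 4..5: 61 89.
Big-endian: lowest address holds the most-significant byte.
The bytes are already most-significant first: 0x6189.
0x6189 = 24969.

24969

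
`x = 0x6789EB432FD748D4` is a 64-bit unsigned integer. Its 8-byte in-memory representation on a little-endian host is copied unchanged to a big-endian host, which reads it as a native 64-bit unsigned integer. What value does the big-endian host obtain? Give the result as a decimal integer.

15296712732366834023

Stored little-endian, the bytes at ascending addresses are D4 48 D7 2F 43 EB 89 67.
Read back as big-endian, the last byte is least significant, giving 0xD448D72F43EB8967.
0xD448D72F43EB8967 = 15296712732366834023.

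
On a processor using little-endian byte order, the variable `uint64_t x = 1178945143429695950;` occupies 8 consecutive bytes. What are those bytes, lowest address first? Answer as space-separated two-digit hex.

1178945143429695950 in hexadecimal, padded to 64 bits, is 0x105C745C93CC89CE.
Split into bytes (most-significant first): 10 5C 74 5C 93 CC 89 CE.
In little-endian order the low byte comes first in memory.
So at ascending addresses the bytes are CE 89 CC 93 5C 74 5C 10.

CE 89 CC 93 5C 74 5C 10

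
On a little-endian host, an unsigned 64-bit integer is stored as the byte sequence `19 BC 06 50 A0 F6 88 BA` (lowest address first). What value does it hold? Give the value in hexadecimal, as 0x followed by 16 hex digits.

0xBA88F6A05006BC19

In little-endian order the low byte comes first in memory.
Reassemble most-significant byte first: BA 88 F6 A0 50 06 BC 19 → 0xBA88F6A05006BC19.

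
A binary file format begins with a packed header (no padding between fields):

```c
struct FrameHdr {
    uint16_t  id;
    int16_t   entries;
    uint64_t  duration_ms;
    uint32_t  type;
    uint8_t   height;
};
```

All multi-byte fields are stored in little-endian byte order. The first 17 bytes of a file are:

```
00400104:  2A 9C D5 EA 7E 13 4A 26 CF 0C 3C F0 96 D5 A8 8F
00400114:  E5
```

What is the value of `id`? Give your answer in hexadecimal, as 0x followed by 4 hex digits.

0x9C2A

`id` is the first field, at byte offset 0, occupying 2 bytes.
Bytes at offsets 0..1: 2A 9C.
Little-endian: lowest address holds the least-significant byte.
Reassemble most-significant byte first: 9C 2A → 0x9C2A.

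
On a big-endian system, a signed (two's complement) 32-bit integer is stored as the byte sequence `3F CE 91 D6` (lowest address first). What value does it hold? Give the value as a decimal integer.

Big-endian: lowest address holds the most-significant byte.
The bytes are already most-significant first: 0x3FCE91D6.
0x3FCE91D6 = 1070502358.

1070502358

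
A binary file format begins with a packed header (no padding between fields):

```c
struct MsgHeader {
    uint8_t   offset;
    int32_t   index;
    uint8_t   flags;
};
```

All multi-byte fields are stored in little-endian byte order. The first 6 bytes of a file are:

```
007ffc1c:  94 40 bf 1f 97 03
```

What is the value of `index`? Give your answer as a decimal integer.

`index` follows `offset` (1 byte), so it starts at byte offset 1 and occupies 4 bytes.
Bytes at offsets 1..4: 40 BF 1F 97.
Little-endian stores the least-significant byte at the lowest address.
Reassemble most-significant byte first: 97 1F BF 40 → 0x971FBF40.
Top bit is set, so as a signed 32-bit value this is 0x971FBF40 − 2^32 = -1759527104.

-1759527104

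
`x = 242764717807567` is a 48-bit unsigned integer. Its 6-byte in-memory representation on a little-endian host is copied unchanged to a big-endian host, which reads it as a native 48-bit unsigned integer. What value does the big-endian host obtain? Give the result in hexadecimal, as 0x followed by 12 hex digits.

0xCFD7C410CBDC

242764717807567 in 48-bit hexadecimal is 0xDCCB10C4D7CF.
Stored little-endian, the bytes at ascending addresses are CF D7 C4 10 CB DC.
Read back as big-endian, the last byte is least significant, giving 0xCFD7C410CBDC.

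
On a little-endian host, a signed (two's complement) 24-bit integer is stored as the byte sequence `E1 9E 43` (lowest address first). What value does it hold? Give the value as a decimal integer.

4431585

Little-endian stores the least-significant byte at the lowest address.
Reassemble most-significant byte first: 43 9E E1 → 0x439EE1.
0x439EE1 = 4431585.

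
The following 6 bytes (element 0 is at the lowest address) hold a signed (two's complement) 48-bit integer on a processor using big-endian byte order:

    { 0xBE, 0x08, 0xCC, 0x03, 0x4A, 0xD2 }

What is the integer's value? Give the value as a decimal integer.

-72529984927022

Big-endian stores the most-significant byte at the lowest address.
The bytes are already most-significant first: 0xBE08CC034AD2.
Top bit is set, so as a signed 48-bit value this is 0xBE08CC034AD2 − 2^48 = -72529984927022.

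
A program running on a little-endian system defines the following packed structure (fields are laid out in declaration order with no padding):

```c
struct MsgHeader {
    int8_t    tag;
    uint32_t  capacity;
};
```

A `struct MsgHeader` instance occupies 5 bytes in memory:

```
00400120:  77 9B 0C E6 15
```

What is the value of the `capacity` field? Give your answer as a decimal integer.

367398043

`capacity` follows `tag` (1 byte), so it starts at byte offset 1 and occupies 4 bytes.
Bytes at offsets 1..4: 9B 0C E6 15.
Little-endian stores the least-significant byte at the lowest address.
Reassemble most-significant byte first: 15 E6 0C 9B → 0x15E60C9B.
0x15E60C9B = 367398043.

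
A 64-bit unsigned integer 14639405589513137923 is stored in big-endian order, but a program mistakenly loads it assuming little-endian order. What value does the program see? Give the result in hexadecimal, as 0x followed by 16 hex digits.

0x036FCC1DD29D29CB

14639405589513137923 in 64-bit hexadecimal is 0xCB299DD21DCC6F03.
Stored big-endian, the bytes at ascending addresses are CB 29 9D D2 1D CC 6F 03.
Read back as little-endian, the first byte is least significant, giving 0x036FCC1DD29D29CB.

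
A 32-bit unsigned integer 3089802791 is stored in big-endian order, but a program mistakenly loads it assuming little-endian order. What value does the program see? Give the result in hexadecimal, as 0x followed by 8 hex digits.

3089802791 in 32-bit hexadecimal is 0xB82AA627.
Stored big-endian, the bytes at ascending addresses are B8 2A A6 27.
Read back as little-endian, the first byte is least significant, giving 0x27A62AB8.

0x27A62AB8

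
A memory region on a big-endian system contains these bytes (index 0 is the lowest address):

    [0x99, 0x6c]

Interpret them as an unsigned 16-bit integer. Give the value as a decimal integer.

In big-endian order the high byte comes first in memory.
The bytes are already most-significant first: 0x996C.
0x996C = 39276.

39276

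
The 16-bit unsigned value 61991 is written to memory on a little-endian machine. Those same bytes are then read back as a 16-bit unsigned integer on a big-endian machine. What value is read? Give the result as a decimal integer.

61991 in 16-bit hexadecimal is 0xF227.
Stored little-endian, the bytes at ascending addresses are 27 F2.
Read back as big-endian, the last byte is least significant, giving 0x27F2.
0x27F2 = 10226.

10226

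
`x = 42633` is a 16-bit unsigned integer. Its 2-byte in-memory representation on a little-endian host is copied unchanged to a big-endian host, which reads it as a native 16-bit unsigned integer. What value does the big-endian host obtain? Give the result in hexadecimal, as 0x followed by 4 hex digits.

42633 in 16-bit hexadecimal is 0xA689.
Stored little-endian, the bytes at ascending addresses are 89 A6.
Read back as big-endian, the last byte is least significant, giving 0x89A6.

0x89A6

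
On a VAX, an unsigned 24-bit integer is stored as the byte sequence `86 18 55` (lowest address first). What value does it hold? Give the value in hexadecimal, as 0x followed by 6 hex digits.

Little-endian stores the least-significant byte at the lowest address.
Reassemble most-significant byte first: 55 18 86 → 0x551886.

0x551886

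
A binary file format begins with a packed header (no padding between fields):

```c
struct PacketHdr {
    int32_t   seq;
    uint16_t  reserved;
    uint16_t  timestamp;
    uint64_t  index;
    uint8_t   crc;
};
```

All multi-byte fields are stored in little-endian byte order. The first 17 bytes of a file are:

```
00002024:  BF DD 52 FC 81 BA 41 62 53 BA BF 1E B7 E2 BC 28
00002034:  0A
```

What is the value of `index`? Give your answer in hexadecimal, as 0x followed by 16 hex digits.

`index` follows `seq` (4 B), `reserved` (2 B), `timestamp` (2 B), so it starts at offset 4 + 2 + 2 = 8 and occupies 8 bytes.
Bytes at offsets 8..15: 53 BA BF 1E B7 E2 BC 28.
Little-endian: lowest address holds the least-significant byte.
Reassemble most-significant byte first: 28 BC E2 B7 1E BF BA 53 → 0x28BCE2B71EBFBA53.

0x28BCE2B71EBFBA53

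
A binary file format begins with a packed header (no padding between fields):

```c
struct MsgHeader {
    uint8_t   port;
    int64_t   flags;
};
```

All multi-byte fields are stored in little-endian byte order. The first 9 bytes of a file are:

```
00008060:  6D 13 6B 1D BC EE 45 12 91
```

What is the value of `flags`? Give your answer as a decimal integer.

-7993249496968631533

`flags` follows `port` (1 byte), so it starts at byte offset 1 and occupies 8 bytes.
Bytes at offsets 1..8: 13 6B 1D BC EE 45 12 91.
Little-endian stores the least-significant byte at the lowest address.
Reassemble most-significant byte first: 91 12 45 EE BC 1D 6B 13 → 0x911245EEBC1D6B13.
Top bit is set, so as a signed 64-bit value this is 0x911245EEBC1D6B13 − 2^64 = -7993249496968631533.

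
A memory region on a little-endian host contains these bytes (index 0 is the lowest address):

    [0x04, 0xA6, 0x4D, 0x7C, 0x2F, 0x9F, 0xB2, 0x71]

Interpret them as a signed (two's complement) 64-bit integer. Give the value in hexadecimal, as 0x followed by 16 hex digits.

In little-endian order the low byte comes first in memory.
Reassemble most-significant byte first: 71 B2 9F 2F 7C 4D A6 04 → 0x71B29F2F7C4DA604.

0x71B29F2F7C4DA604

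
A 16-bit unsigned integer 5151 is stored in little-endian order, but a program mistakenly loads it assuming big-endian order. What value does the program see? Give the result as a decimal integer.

5151 in 16-bit hexadecimal is 0x141F.
Stored little-endian, the bytes at ascending addresses are 1F 14.
Read back as big-endian, the last byte is least significant, giving 0x1F14.
0x1F14 = 7956.

7956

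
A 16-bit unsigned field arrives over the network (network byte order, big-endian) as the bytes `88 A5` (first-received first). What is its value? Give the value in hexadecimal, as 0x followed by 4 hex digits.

0x88A5

In big-endian order the high byte comes first in memory.
The bytes are already most-significant first: 0x88A5.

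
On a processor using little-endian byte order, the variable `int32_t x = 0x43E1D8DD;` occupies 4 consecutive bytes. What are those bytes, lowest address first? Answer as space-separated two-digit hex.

DD D8 E1 43

Split into bytes (most-significant first): 43 E1 D8 DD.
Little-endian: lowest address holds the least-significant byte.
So at ascending addresses the bytes are DD D8 E1 43.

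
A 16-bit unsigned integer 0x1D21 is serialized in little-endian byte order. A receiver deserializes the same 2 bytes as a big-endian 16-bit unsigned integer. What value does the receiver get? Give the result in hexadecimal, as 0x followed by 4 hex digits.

0x211D

Stored little-endian, the bytes at ascending addresses are 21 1D.
Read back as big-endian, the last byte is least significant, giving 0x211D.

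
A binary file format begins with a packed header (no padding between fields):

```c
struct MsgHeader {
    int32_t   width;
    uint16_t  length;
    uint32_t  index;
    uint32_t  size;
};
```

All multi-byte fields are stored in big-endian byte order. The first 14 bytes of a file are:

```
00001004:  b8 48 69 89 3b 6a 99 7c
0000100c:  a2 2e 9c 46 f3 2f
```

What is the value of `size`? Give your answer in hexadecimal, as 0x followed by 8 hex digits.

`size` follows `width` (4 B), `length` (2 B), `index` (4 B), so it starts at offset 4 + 2 + 4 = 10 and occupies 4 bytes.
Bytes at offsets 10..13: 9C 46 F3 2F.
Big-endian stores the most-significant byte at the lowest address.
The bytes are already most-significant first: 0x9C46F32F.

0x9C46F32F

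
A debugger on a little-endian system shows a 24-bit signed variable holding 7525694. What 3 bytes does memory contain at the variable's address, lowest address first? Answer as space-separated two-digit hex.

7525694 in hexadecimal, padded to 24 bits, is 0x72D53E.
Split into bytes (most-significant first): 72 D5 3E.
In little-endian order the low byte comes first in memory.
So at ascending addresses the bytes are 3E D5 72.

3E D5 72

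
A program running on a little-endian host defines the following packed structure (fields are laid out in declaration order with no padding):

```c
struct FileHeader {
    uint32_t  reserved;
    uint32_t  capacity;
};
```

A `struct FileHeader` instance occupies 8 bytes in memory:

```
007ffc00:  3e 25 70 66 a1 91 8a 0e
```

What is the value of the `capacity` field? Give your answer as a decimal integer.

`capacity` follows `reserved` (4 bytes), so it starts at byte offset 4 and occupies 4 bytes.
Bytes at offsets 4..7: A1 91 8A 0E.
Little-endian: lowest address holds the least-significant byte.
Reassemble most-significant byte first: 0E 8A 91 A1 → 0x0E8A91A1.
0x0E8A91A1 = 243962273.

243962273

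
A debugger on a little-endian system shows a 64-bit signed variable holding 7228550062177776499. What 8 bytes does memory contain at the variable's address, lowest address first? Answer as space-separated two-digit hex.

73 F3 3B A9 FB F7 50 64

7228550062177776499 in hexadecimal, padded to 64 bits, is 0x6450F7FBA93BF373.
Split into bytes (most-significant first): 64 50 F7 FB A9 3B F3 73.
Little-endian stores the least-significant byte at the lowest address.
So at ascending addresses the bytes are 73 F3 3B A9 FB F7 50 64.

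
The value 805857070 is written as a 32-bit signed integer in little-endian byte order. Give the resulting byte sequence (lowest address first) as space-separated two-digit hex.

805857070 in hexadecimal, padded to 32 bits, is 0x3008672E.
Split into bytes (most-significant first): 30 08 67 2E.
Little-endian: lowest address holds the least-significant byte.
So at ascending addresses the bytes are 2E 67 08 30.

2E 67 08 30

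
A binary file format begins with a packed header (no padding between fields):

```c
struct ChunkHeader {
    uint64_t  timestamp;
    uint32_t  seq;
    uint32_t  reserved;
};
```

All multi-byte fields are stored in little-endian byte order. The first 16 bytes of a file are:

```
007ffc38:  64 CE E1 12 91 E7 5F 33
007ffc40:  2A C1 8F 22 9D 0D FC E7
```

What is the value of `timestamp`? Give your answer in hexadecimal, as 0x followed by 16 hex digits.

0x335FE79112E1CE64

`timestamp` is the first field, at byte offset 0, occupying 8 bytes.
Bytes at offsets 0..7: 64 CE E1 12 91 E7 5F 33.
In little-endian order the low byte comes first in memory.
Reassemble most-significant byte first: 33 5F E7 91 12 E1 CE 64 → 0x335FE79112E1CE64.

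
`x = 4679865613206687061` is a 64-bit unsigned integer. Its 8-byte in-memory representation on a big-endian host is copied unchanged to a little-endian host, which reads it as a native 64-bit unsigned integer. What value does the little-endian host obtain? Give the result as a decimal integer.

6128766804848865856

4679865613206687061 in 64-bit hexadecimal is 0x40F238FAEFC00D55.
Stored big-endian, the bytes at ascending addresses are 40 F2 38 FA EF C0 0D 55.
Read back as little-endian, the first byte is least significant, giving 0x550DC0EFFA38F240.
0x550DC0EFFA38F240 = 6128766804848865856.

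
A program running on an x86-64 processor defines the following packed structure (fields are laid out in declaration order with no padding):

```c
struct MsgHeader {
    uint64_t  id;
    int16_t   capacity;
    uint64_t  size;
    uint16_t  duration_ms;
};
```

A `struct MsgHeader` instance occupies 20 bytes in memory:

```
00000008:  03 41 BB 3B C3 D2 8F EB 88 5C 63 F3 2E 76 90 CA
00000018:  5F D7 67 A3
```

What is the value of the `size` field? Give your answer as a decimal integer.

`size` follows `id` (8 B), `capacity` (2 B), so it starts at offset 8 + 2 = 10 and occupies 8 bytes.
Bytes at offsets 10..17: 63 F3 2E 76 90 CA 5F D7.
In little-endian order the low byte comes first in memory.
Reassemble most-significant byte first: D7 5F CA 90 76 2E F3 63 → 0xD75FCA90762EF363.
0xD75FCA90762EF363 = 15519345562748908387.

15519345562748908387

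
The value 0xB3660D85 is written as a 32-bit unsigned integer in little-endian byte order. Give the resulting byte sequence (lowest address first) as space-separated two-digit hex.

85 0D 66 B3

Split into bytes (most-significant first): B3 66 0D 85.
Little-endian: lowest address holds the least-significant byte.
So at ascending addresses the bytes are 85 0D 66 B3.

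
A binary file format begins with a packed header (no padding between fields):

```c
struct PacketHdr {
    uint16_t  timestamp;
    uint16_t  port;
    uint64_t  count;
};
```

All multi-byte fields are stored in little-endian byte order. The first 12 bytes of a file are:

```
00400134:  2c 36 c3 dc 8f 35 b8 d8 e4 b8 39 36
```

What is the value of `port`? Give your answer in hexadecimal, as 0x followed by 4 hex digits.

0xDCC3

`port` follows `timestamp` (2 bytes), so it starts at byte offset 2 and occupies 2 bytes.
Bytes at offsets 2..3: C3 DC.
In little-endian order the low byte comes first in memory.
Reassemble most-significant byte first: DC C3 → 0xDCC3.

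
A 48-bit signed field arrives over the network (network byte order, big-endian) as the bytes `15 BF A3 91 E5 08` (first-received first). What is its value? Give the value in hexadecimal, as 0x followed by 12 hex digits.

0x15BFA391E508

In big-endian order the high byte comes first in memory.
The bytes are already most-significant first: 0x15BFA391E508.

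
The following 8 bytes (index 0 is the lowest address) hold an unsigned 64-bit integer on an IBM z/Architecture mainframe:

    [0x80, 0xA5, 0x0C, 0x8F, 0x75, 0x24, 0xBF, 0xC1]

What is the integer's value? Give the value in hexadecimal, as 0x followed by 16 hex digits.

0x80A50C8F7524BFC1

Big-endian: lowest address holds the most-significant byte.
The bytes are already most-significant first: 0x80A50C8F7524BFC1.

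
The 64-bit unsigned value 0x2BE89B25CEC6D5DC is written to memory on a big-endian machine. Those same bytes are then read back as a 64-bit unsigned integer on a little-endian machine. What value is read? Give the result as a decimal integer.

15912843447080052779

Stored big-endian, the bytes at ascending addresses are 2B E8 9B 25 CE C6 D5 DC.
Read back as little-endian, the first byte is least significant, giving 0xDCD5C6CE259BE82B.
0xDCD5C6CE259BE82B = 15912843447080052779.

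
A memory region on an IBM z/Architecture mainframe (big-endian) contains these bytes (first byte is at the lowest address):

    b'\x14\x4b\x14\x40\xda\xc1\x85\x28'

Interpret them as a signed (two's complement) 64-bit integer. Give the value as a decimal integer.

Big-endian: lowest address holds the most-significant byte.
The bytes are already most-significant first: 0x144B1440DAC18528.
0x144B1440DAC18528 = 1462284772792436008.

1462284772792436008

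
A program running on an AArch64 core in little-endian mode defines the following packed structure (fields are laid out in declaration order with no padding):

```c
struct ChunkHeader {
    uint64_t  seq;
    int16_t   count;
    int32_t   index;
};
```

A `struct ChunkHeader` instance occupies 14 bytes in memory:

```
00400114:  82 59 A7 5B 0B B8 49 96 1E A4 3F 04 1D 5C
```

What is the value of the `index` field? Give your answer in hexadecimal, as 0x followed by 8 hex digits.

0x5C1D043F

`index` follows `seq` (8 B), `count` (2 B), so it starts at offset 8 + 2 = 10 and occupies 4 bytes.
Bytes at offsets 10..13: 3F 04 1D 5C.
Little-endian: lowest address holds the least-significant byte.
Reassemble most-significant byte first: 5C 1D 04 3F → 0x5C1D043F.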